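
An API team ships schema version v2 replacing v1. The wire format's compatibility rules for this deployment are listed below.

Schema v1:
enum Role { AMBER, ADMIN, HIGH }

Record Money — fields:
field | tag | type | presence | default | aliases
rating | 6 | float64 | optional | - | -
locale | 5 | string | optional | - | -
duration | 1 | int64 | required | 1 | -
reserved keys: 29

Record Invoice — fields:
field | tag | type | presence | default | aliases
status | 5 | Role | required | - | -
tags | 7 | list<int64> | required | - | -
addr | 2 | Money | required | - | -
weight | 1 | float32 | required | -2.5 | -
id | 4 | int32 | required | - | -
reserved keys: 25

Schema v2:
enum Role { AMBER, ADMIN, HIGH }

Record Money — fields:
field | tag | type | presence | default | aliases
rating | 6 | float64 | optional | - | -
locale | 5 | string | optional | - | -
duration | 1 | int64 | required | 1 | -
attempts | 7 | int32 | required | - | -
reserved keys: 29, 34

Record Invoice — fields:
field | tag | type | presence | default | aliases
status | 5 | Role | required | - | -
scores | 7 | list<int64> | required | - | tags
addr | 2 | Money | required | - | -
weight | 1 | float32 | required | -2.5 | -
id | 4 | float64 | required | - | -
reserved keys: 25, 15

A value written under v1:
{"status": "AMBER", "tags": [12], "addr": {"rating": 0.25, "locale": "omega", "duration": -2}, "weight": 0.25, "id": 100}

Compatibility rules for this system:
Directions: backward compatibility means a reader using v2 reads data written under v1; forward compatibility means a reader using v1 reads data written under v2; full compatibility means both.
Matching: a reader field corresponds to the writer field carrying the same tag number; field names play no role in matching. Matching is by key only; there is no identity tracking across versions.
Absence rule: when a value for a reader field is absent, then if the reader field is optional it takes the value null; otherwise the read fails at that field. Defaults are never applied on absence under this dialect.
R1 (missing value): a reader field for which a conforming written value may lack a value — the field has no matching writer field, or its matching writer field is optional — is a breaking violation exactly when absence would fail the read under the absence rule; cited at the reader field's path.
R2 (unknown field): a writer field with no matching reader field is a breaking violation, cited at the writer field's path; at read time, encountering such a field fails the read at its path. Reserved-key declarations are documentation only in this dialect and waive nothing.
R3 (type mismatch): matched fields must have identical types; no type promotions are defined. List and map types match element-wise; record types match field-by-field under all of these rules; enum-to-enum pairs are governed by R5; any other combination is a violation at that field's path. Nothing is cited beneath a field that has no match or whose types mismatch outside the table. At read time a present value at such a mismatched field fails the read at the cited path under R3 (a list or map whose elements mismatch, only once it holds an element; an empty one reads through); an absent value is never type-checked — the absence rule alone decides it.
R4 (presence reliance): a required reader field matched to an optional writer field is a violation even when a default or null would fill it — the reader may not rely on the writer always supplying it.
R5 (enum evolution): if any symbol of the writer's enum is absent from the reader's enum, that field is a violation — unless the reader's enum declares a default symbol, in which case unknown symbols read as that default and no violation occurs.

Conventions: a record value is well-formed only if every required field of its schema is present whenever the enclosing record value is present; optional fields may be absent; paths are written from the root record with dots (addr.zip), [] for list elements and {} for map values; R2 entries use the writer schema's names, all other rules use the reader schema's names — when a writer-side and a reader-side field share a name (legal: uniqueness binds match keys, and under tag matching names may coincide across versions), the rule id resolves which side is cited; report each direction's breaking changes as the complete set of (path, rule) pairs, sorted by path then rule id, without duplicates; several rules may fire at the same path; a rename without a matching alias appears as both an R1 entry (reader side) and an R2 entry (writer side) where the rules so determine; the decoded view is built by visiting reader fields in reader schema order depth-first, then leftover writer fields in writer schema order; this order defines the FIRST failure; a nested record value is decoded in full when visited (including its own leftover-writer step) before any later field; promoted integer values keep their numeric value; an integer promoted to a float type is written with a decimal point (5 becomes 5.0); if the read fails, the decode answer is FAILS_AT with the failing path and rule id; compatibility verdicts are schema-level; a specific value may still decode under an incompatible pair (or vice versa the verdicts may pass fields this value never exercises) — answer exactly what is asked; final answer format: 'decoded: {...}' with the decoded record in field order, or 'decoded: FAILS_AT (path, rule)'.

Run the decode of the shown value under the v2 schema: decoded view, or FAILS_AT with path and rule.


decoded: FAILS_AT (addr.attempts, R1)

the writer's type comes first in each Invoice pair
migrating the Invoice value to v2:
  status := "AMBER"
  scores := [12] (from writer tags)
  addr.rating := 0.25
  addr.locale := "omega"
  addr.duration := -2
  read fails at addr.attempts under R1 (no fill)
  => FAILS_AT (addr.attempts, R1)
the rest of the Invoice diff is inert for this question:
  renamed field tags to scores in record Invoice (alias tags declared on the renamed field) -> no rule fires on it and the decoded Invoice view is identical with or without it
  field id in record Invoice: type int32 changed to float64 -> shifts the Invoice verdicts, not this decode


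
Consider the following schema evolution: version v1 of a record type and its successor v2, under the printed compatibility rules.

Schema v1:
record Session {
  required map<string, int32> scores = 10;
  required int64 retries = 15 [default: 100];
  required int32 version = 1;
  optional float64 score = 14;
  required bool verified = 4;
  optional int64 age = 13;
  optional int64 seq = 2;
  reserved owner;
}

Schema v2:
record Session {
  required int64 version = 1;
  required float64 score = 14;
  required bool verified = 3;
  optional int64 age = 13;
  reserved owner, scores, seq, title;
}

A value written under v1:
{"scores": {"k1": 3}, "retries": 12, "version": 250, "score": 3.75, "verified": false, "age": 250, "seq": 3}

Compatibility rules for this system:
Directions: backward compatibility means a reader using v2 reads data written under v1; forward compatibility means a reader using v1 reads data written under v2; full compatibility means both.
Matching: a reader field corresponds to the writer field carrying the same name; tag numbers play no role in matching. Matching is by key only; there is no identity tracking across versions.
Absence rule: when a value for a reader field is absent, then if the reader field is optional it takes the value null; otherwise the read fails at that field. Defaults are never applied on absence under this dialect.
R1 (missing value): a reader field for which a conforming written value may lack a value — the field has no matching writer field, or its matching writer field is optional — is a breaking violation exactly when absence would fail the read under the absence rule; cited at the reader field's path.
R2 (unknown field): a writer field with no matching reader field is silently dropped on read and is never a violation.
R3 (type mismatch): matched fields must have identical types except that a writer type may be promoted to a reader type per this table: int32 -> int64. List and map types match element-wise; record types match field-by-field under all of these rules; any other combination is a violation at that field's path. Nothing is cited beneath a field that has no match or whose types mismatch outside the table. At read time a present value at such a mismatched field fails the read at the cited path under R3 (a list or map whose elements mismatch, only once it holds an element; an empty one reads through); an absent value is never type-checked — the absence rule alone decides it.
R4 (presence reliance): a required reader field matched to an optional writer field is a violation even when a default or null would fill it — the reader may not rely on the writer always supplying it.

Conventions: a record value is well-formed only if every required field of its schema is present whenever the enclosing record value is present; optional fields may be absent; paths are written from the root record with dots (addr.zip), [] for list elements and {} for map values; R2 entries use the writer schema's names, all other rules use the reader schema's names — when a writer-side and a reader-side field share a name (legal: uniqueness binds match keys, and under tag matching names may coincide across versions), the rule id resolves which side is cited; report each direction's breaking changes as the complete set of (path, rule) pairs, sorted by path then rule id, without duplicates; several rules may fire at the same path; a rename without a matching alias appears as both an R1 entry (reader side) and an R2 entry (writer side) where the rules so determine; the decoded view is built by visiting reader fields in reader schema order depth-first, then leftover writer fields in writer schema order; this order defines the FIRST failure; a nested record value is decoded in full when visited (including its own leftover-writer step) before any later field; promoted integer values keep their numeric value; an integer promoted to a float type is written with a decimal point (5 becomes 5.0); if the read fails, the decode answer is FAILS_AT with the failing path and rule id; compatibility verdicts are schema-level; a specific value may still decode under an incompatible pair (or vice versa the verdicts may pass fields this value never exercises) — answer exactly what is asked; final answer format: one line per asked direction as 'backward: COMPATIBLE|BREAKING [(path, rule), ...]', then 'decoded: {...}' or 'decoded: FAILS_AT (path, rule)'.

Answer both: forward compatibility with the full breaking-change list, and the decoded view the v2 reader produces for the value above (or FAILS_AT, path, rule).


forward: BREAKING [(retries, R1), (scores, R1), (version, R3)]; decoded: {"version": 250, "score": 3.75, "verified": false, "age": 250}

the writer's type comes first in each Session pair
checking forward for Session: reader v1 against writer v2:
  no writer field matches reader scores
  no writer field matches reader retries
  writer required, int64 -> int32: reader version maps from writer version
  writer required, float64 -> float64: reader score maps from writer score
  writer required, bool -> bool: reader verified maps from writer verified
  writer optional, int64 -> int64: reader age maps from writer age
  no writer field matches reader seq
  rule R1 violated at retries
  rule R1 violated at scores
  rule R3 violated at version
  => 3 violation(s): forward is BREAKING for Session
migrating the Session value to v2:
  version := 250 (int32 -> int64)
  score := 3.75
  verified := false
  age := 250
  writer scores: no reader field; dropped
  writer retries: no reader field; dropped
  writer seq: no reader field; dropped
  => decoded: {"version": 250, "score": 3.75, "verified": false, "age": 250}
ruling out the remaining Session differences:
  field score in record Session: optional changed to required -> fires only in the backward direction of Session, which is not asked here
  field verified in record Session: tag 4 changed to 3 -> triggers nothing under Session's printed rules — same verdict


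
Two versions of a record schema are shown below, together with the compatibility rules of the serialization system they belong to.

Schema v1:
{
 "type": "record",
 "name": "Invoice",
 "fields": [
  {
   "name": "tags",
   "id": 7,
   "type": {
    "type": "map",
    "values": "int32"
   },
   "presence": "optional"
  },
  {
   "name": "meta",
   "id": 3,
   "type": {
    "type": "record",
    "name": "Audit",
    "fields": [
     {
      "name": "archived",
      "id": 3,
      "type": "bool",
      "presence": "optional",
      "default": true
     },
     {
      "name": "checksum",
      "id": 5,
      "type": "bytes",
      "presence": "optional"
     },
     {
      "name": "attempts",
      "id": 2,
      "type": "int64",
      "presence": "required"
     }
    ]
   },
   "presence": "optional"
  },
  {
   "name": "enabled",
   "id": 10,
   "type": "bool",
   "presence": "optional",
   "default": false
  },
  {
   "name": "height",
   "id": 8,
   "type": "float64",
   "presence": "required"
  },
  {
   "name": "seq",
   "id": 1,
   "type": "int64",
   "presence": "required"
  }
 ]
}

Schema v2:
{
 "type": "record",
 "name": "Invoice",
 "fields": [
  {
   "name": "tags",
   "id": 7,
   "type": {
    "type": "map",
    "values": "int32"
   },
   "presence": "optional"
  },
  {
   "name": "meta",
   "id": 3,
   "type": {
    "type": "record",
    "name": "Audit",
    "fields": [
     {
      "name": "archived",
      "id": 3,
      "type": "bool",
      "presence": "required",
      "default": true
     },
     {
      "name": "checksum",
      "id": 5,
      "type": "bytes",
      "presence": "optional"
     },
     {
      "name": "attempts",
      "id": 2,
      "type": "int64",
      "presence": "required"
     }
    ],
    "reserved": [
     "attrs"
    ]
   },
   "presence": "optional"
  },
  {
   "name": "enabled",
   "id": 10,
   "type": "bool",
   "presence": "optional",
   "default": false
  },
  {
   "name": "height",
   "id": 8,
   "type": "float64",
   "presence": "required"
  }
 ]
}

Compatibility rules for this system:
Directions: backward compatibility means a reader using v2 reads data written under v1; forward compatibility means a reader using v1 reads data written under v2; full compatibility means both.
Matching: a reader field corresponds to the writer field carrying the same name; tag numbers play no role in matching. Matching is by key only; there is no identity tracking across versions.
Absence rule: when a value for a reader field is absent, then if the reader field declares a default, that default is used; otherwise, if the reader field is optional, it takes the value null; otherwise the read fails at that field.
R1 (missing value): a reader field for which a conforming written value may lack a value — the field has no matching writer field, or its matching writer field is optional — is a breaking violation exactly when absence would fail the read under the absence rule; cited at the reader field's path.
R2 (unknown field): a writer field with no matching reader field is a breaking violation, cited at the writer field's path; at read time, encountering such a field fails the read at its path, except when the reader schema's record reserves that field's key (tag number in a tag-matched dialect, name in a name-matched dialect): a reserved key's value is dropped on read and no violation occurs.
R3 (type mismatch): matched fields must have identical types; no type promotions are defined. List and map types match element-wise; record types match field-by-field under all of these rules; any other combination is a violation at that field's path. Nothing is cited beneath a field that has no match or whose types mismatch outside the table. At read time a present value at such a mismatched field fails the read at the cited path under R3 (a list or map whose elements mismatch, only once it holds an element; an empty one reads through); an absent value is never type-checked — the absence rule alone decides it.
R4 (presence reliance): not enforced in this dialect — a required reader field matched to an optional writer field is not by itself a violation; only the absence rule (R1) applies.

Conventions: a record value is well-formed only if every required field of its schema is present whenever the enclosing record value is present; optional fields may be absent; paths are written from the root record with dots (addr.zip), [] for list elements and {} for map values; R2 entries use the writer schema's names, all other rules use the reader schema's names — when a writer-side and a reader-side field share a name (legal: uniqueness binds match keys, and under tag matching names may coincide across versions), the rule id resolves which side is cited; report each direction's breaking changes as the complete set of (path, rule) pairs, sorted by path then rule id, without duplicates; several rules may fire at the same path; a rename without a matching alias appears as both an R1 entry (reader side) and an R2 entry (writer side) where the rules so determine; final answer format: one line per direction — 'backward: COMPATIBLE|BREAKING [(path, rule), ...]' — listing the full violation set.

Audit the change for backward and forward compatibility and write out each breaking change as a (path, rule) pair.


in Invoice below, arrows point writer -> reader
backward for Invoice (reader v2, writer v1):
  tags: paired with writer tags (map<string, int32> -> map<string, int32>; writer optional)
  meta: paired with writer meta (Audit -> Audit; writer optional)
  enabled: paired with writer enabled (bool -> bool; writer optional)
  height: paired with writer height (float64 -> float64; writer required)
  writer field seq has no reader counterpart
  meta.archived: paired with writer meta.archived (bool -> bool; writer optional)
  meta.checksum: paired with writer meta.checksum (bytes -> bytes; writer optional)
  meta.attempts: paired with writer meta.attempts (int64 -> int64; writer required)
  breaking: (seq, R2)
  => backward: BREAKING (1)
forward for Invoice (reader v1, writer v2):
  tags: paired with writer tags (map<string, int32> -> map<string, int32>; writer optional)
  meta: paired with writer meta (Audit -> Audit; writer optional)
  enabled: paired with writer enabled (bool -> bool; writer optional)
  height: paired with writer height (float64 -> float64; writer required)
  seq: no writer-side match
  meta.archived: paired with writer meta.archived (bool -> bool; writer required)
  meta.checksum: paired with writer meta.checksum (bytes -> bytes; writer optional)
  meta.attempts: paired with writer meta.attempts (int64 -> int64; writer required)
  breaking: (seq, R1)
  => forward: BREAKING (1)

backward: BREAKING [(seq, R2)]; forward: BREAKING [(seq, R1)]


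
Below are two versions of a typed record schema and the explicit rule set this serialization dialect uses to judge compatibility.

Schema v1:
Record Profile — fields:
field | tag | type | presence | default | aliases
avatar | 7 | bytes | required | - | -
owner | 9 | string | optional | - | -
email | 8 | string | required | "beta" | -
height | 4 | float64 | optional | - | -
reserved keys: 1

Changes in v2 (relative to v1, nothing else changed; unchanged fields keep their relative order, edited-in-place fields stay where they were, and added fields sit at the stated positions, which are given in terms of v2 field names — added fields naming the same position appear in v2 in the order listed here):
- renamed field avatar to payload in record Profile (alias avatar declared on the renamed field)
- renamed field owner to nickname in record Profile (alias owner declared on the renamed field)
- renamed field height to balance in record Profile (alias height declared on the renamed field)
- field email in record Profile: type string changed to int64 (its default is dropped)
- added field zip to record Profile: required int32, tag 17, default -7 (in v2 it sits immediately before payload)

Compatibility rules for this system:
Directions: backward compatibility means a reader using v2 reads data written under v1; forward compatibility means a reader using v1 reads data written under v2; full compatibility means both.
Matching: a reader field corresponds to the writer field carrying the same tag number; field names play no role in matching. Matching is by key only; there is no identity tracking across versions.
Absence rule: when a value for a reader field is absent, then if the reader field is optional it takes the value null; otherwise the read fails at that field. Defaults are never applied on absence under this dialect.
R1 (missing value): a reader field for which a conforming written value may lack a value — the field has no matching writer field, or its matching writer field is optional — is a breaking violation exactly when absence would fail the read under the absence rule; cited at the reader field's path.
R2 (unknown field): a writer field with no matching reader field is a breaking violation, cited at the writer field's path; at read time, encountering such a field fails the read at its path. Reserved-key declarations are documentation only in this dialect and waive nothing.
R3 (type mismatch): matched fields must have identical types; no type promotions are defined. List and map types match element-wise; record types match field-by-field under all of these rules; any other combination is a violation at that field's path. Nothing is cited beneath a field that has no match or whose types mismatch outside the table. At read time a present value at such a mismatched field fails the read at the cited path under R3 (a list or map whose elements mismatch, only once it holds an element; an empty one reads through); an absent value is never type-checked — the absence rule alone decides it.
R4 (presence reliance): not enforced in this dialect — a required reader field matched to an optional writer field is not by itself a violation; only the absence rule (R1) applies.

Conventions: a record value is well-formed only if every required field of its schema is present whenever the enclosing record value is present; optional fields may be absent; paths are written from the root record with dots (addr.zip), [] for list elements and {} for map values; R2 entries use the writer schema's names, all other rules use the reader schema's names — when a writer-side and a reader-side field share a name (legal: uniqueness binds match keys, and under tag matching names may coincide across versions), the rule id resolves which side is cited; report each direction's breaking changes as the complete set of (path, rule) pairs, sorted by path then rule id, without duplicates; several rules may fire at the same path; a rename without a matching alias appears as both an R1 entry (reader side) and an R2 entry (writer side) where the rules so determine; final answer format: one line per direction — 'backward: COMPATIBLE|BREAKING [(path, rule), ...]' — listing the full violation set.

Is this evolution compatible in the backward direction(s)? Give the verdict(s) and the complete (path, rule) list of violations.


backward: BREAKING [(email, R3), (zip, R1)]

the writer's type comes first in each Profile pair
backward on Profile — v2 reading data written by v1:
  zip has no writer counterpart
  payload <- avatar (bytes -> bytes, writer required)
  nickname <- owner (string -> string, writer optional)
  email <- email (string -> int64, writer required)
  balance <- height (float64 -> float64, writer optional)
  breaking: (email, R3)
  breaking: (zip, R1)
  backward on Profile therefore BREAKING (2)
diffs on Profile not affecting the asked answer:
  renamed field avatar to payload in record Profile (alias avatar declared on the renamed field) -> no rule fires on it in Profile's dialect; the asked verdict holds
  renamed field owner to nickname in record Profile (alias owner declared on the renamed field) -> no rule fires on it in Profile's dialect; the asked verdict holds
  renamed field height to balance in record Profile (alias height declared on the renamed field) -> no rule fires on it in Profile's dialect; the asked verdict holds


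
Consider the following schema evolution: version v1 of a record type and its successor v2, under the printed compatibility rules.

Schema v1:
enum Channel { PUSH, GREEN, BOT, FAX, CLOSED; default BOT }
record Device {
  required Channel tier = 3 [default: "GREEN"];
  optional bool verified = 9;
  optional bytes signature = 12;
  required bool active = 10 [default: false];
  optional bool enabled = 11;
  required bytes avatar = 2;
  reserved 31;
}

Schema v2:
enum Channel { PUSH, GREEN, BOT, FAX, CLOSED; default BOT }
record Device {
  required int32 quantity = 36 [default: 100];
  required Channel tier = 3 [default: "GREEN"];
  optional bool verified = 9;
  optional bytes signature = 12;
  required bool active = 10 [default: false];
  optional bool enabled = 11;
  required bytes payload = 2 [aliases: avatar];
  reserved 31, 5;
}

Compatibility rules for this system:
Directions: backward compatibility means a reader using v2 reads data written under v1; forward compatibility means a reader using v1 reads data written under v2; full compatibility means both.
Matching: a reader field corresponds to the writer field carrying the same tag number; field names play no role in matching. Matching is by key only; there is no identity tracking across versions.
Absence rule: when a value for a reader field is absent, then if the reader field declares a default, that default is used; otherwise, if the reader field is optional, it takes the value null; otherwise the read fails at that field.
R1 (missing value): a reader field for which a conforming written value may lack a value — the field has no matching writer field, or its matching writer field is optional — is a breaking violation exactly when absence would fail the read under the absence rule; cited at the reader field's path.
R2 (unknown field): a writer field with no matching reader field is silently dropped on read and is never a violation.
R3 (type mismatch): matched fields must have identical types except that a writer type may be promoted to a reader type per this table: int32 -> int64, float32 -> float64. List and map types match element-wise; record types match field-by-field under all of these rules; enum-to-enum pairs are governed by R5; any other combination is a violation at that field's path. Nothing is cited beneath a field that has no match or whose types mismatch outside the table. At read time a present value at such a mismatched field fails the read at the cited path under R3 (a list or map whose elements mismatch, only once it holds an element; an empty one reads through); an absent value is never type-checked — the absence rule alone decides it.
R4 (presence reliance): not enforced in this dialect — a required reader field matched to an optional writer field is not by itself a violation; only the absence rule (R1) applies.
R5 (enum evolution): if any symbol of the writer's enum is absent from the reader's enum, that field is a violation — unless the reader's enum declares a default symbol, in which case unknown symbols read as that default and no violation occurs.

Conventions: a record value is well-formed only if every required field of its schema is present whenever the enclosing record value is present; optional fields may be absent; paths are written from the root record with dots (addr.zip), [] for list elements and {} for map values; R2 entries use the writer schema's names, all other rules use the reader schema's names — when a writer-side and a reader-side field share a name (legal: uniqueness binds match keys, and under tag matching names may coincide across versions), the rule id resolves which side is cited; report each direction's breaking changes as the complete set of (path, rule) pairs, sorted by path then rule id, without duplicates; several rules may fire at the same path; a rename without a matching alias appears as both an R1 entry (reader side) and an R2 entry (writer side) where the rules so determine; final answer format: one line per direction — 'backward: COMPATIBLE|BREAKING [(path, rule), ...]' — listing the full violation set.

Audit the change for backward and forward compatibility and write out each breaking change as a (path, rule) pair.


backward: COMPATIBLE []; forward: COMPATIBLE []

in Device below, arrows point writer -> reader
checking backward for Device: reader v2 against writer v1:
  no writer field matches reader quantity
  tier <- tier (Channel -> Channel, writer required)
  verified <- verified (bool -> bool, writer optional)
  signature <- signature (bytes -> bytes, writer optional)
  active <- active (bool -> bool, writer required)
  enabled <- enabled (bool -> bool, writer optional)
  payload <- avatar (bytes -> bytes, writer required)
  nothing fires on Device: backward is COMPATIBLE
checking forward for Device: reader v1 against writer v2:
  tier <- tier (Channel -> Channel, writer required)
  verified <- verified (bool -> bool, writer optional)
  signature <- signature (bytes -> bytes, writer optional)
  active <- active (bool -> bool, writer required)
  enabled <- enabled (bool -> bool, writer optional)
  avatar <- payload (bytes -> bytes, writer required)
  leftover writer field: quantity
  nothing fires on Device: forward is COMPATIBLE


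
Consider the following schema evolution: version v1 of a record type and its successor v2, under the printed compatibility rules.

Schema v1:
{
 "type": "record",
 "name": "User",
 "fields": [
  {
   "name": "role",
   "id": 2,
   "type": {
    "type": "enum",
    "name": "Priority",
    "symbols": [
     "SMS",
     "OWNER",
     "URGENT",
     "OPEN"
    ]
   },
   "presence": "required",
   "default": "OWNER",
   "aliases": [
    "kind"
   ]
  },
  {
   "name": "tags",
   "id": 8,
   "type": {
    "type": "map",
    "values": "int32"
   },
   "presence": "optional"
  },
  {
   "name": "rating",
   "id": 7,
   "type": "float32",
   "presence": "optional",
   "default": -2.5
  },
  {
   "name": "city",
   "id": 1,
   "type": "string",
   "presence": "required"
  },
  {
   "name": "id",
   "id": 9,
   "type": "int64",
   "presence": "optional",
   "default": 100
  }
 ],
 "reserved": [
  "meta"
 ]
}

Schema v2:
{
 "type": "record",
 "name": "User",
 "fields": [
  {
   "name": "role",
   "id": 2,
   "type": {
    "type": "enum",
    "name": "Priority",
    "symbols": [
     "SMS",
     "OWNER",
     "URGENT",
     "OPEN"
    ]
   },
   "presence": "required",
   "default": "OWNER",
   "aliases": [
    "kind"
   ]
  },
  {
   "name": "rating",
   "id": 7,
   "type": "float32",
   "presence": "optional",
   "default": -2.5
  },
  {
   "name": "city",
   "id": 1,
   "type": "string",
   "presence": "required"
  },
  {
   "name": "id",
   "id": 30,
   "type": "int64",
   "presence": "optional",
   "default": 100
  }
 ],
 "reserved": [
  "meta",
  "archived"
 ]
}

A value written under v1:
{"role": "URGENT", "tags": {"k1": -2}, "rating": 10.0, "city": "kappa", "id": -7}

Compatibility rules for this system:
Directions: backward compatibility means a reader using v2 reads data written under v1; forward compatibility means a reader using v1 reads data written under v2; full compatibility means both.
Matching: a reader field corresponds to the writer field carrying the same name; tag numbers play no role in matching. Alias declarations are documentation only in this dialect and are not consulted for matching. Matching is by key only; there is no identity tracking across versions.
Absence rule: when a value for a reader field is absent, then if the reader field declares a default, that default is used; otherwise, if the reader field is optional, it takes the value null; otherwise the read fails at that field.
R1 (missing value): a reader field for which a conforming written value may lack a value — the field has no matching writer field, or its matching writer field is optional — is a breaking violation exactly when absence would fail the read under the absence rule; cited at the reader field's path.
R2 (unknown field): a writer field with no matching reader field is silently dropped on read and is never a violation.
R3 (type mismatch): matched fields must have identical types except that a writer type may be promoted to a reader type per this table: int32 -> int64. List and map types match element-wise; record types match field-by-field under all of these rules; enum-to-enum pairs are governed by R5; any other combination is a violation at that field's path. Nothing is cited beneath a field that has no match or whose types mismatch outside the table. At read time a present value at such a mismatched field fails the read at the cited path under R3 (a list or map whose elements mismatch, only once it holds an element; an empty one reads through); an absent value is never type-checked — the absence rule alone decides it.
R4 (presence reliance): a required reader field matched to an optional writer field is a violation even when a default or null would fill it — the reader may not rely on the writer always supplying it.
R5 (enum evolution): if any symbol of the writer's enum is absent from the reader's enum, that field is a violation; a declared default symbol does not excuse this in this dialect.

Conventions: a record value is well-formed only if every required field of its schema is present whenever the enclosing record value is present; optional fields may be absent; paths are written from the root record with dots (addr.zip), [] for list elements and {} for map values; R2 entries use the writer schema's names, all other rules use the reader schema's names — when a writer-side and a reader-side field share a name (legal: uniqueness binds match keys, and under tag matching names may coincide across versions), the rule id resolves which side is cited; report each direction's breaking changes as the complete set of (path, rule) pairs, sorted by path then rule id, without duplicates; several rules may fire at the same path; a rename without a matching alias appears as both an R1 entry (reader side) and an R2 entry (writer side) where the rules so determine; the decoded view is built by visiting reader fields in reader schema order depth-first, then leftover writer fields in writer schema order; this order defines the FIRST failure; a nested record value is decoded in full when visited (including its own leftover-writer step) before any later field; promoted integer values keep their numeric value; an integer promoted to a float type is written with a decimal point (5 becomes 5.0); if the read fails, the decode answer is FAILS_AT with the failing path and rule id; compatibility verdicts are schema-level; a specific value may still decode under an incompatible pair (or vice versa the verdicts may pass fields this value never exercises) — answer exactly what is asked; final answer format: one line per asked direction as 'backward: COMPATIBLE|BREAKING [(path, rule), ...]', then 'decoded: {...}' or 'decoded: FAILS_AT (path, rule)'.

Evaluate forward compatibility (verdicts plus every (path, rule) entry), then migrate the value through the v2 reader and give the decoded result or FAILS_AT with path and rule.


in User below, arrows point writer -> reader
forward for User (reader v1, writer v2):
  Priority -> Priority, writer required: role aligns to role
  no writer field matches reader tags
  float32 -> float32, writer optional: rating aligns to rating
  string -> string, writer required: city aligns to city
  int64 -> int64, writer optional: id aligns to id
  => forward: COMPATIBLE
decode walk for User under reader schema v2:
  role := "URGENT"
  rating := 10.0
  city := "kappa"
  id := -7
  writer tags: unknown -> dropped
  => decoded: {"role": "URGENT", "rating": 10.0, "city": "kappa", "id": -7}
remaining User differences; none change what is asked:
  field id in record User: tag 9 changed to 30 -> triggers nothing under User's printed rules — same verdict

forward: COMPATIBLE []; decoded: {"role": "URGENT", "rating": 10.0, "city": "kappa", "id": -7}


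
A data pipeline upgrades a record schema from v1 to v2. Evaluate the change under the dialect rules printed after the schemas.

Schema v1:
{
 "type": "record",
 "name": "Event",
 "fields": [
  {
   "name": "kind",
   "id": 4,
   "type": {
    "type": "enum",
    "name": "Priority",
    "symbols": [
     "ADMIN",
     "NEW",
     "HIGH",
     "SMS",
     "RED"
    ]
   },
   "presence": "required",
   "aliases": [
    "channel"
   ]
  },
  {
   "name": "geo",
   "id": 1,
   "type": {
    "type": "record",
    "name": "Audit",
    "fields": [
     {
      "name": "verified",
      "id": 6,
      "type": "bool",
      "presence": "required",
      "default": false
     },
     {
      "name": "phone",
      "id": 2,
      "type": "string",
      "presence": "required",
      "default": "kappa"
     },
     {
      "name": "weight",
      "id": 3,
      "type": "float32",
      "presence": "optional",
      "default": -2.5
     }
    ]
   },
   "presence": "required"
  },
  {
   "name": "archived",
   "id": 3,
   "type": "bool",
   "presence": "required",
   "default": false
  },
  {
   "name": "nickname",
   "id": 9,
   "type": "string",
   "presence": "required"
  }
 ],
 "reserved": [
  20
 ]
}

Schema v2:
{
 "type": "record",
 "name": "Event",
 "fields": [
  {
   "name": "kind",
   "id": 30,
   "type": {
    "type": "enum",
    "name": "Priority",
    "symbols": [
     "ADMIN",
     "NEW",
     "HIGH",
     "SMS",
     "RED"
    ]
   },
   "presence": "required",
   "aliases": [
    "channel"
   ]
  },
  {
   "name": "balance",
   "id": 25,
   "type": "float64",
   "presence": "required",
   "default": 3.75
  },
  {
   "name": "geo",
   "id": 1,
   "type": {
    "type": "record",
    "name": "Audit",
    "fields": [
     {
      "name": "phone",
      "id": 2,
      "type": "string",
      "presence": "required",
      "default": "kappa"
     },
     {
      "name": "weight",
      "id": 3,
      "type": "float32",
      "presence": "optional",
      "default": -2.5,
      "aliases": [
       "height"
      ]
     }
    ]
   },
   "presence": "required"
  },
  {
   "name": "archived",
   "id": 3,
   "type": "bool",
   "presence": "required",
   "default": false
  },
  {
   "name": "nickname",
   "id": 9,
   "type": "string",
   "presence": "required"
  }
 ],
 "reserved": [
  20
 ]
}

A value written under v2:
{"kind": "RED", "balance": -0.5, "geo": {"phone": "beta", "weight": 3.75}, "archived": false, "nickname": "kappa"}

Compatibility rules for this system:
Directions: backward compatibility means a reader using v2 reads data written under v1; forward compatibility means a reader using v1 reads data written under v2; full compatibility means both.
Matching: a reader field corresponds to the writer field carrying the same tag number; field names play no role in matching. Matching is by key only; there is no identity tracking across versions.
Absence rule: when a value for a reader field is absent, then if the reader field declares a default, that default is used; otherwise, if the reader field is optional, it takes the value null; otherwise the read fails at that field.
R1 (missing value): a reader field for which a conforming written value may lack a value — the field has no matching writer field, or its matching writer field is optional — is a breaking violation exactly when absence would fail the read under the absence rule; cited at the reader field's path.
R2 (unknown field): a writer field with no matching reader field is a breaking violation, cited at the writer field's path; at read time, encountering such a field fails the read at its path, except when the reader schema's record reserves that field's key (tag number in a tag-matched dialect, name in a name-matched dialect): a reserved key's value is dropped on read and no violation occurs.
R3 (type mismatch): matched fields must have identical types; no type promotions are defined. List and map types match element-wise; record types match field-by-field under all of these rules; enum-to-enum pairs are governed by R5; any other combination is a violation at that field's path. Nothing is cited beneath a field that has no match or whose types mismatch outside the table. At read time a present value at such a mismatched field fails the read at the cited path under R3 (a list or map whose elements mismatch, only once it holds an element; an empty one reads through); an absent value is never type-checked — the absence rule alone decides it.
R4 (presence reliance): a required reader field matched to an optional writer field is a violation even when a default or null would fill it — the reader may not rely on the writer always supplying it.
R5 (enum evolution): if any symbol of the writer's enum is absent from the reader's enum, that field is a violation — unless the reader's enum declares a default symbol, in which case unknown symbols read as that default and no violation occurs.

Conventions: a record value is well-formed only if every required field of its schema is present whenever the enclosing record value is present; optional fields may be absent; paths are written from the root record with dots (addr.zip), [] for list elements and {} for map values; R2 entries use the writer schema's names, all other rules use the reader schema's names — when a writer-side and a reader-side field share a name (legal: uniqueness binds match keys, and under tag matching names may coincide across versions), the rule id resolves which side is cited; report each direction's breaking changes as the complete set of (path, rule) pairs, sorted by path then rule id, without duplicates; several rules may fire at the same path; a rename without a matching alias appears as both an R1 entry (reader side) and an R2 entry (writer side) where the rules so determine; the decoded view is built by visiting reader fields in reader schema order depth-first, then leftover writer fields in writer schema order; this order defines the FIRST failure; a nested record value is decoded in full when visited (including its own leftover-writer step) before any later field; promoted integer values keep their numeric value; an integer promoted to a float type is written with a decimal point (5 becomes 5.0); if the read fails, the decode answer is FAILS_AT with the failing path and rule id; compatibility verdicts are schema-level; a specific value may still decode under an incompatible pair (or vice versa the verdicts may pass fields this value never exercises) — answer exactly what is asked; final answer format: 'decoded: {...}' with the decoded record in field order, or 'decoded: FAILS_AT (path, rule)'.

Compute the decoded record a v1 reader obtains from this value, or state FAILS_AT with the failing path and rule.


decoded: FAILS_AT (kind, R1)

the writer's type comes first in each Event pair
decode (reader v1):
  read fails at kind under R1 (no fill)
  => FAILS_AT (kind, R1)
remaining Event differences; none change what is asked:
  added field balance to record Event: required float64, tag 25, default 3.75 (in v2 it sits immediately before geo) -> matters for Event compatibility verdicts, not for this value's decode
  removed field verified from record Audit -> matters for Event compatibility verdicts, not for this value's decode
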